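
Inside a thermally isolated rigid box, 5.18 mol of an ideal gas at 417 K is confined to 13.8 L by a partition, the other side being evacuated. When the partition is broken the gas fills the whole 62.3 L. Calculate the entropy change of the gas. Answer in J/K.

ΔS_gas = 64.9 J/K

No heat is exchanged and no work is done, so the ideal-gas temperature stays constant.
Entropy is a state function; using a reversible isothermal path, ΔS_gas = nR ln(V₂/V₁) = 5.18 × 8.314 × ln(62.3/13.8) = 64.9 J/K.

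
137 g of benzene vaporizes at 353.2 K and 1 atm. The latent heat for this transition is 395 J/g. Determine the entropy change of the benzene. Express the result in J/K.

ΔS = 153 J/K

Heat absorbed by the substance: Q = mL = 137 × 395 = 54115 J.
At constant T, ΔS = Q_rev/T = 54115 / 353.2 = 153 J/K.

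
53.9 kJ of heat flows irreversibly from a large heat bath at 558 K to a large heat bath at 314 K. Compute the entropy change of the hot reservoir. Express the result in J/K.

ΔS_hot = -96.6 J/K

The hot reservoir loses heat Q, so ΔS_hot = −Q/T_H = −53900/558 = -96.6 J/K.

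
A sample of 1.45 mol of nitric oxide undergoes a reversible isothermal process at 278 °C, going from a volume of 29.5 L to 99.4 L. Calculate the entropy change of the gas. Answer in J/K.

For an isothermal ideal gas ΔS_gas = nR ln(V₂/V₁) = 1.45 × 8.314 × ln(99.4/29.5) = 14.6 J/K.

ΔS_gas = 14.6 J/K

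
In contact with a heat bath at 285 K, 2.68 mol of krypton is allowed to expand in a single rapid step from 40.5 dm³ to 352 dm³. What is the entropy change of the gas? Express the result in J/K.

Entropy is a state function, so ΔS_gas depends only on the end states.
For an isothermal ideal gas ΔS_gas = nR ln(V₂/V₁) = 2.68 × 8.314 × ln(352/40.5) = 48.2 J/K.

ΔS_gas = 48.2 J/K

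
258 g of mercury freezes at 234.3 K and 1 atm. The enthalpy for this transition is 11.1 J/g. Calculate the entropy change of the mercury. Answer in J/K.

ΔS = -12.2 J/K

Heat released by the substance: Q = −mL = −258 × 11.1 = −2863.8 J.
At constant T, ΔS = Q_rev/T = −2863.8 / 234.3 = -12.2 J/K.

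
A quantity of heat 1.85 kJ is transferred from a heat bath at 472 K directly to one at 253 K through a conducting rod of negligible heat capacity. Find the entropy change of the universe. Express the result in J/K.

ΔS_hot = −Q/T_H = −1850/472 = -3.919 J/K and ΔS_cold = +Q/T_C = 1850/253 = 7.312 J/K.
ΔS_total = -3.919 + 7.312 = 3.39 J/K, positive as the second law requires.

ΔS_total = 3.39 J/K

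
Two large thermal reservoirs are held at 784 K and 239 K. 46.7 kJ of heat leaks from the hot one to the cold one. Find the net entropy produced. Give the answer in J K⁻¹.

ΔS_total = 136 J/K

ΔS_hot = −Q/T_H = −46700/784 = -59.57 J/K and ΔS_cold = +Q/T_C = 46700/239 = 195.4 J/K.
ΔS_total = -59.57 + 195.4 = 136 J/K, positive as the second law requires.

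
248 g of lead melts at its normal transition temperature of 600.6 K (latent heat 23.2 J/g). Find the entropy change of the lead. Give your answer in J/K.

Heat absorbed by the substance: Q = mL = 248 × 23.2 = 5753.6 J.
At constant T, ΔS = Q_rev/T = 5753.6 / 600.6 = 9.58 J/K.

ΔS = 9.58 J/K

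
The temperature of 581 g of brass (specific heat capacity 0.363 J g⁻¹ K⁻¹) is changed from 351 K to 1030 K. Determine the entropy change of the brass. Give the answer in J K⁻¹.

ΔS = ∫dQ_rev/T = m c ln(T₂/T₁) = 581 × 0.363 × ln(1030/351) = 227 J/K.

ΔS = 227 J/K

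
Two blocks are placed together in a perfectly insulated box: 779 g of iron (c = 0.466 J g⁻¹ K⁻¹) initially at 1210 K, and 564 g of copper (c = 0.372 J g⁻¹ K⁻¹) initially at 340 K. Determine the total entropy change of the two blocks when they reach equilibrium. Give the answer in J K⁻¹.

ΔS_total = 91.3 J/K

Energy balance: T_f = (m₁c₁T₁ + m₂c₂T₂)/(m₁c₁ + m₂c₂) = 891.34 K.
ΔS₁ = m₁c₁ ln(T_f/T₁) = 363.014 × ln(891.34/1210) = -110.95 J/K.
ΔS₂ = m₂c₂ ln(T_f/T₂) = 209.808 × ln(891.34/340) = 202.21 J/K.
ΔS_total = -110.95 + 202.21 = 91.3 J/K.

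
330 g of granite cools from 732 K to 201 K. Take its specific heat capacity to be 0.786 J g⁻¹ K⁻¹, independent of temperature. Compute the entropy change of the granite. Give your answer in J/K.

ΔS = ∫dQ_rev/T = m c ln(T₂/T₁) = 330 × 0.786 × ln(201/732) = -335 J/K.

ΔS = -335 J/K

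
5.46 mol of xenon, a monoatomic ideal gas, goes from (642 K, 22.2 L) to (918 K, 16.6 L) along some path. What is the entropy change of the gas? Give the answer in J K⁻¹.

Entropy is a state function: ΔS = nC_V ln(T₂/T₁) + nR ln(V₂/V₁), with C_V = 3R/2 = 12.47 J mol⁻¹ K⁻¹ for a monoatomic ideal gas.
ΔS = 5.46 × [12.47 × ln(918/642) + 8.314 × ln(16.6/22.2)] = 11.2 J/K.

ΔS = 11.2 J/K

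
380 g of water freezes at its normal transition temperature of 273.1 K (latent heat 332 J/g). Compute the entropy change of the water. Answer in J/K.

ΔS = -462 J/K

Heat released by the substance: Q = −mL = −380 × 332 = −126160 J.
At constant T, ΔS = Q_rev/T = −126160 / 273.1 = -462 J/K.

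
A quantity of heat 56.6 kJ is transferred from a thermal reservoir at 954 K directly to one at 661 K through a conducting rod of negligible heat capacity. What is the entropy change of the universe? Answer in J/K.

ΔS_total = 26.3 J/K

ΔS_hot = −Q/T_H = −56600/954 = -59.33 J/K and ΔS_cold = +Q/T_C = 56600/661 = 85.63 J/K.
ΔS_total = -59.33 + 85.63 = 26.3 J/K, positive as the second law requires.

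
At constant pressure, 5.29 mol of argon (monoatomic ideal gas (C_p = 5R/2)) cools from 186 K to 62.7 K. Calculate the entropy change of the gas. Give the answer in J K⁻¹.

ΔS = -120 J/K

At constant pressure, ΔS = nC_p ln(T₂/T₁) with C_p = 5R/2 = 20.79 J mol⁻¹ K⁻¹.
ΔS = 5.29 × 20.79 × ln(62.7/186) = -120 J/K.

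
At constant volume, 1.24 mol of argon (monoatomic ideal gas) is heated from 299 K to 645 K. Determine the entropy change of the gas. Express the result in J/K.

At constant volume, ΔS = nC_V ln(T₂/T₁) with C_V = 3R/2 = 12.47 J mol⁻¹ K⁻¹.
ΔS = 1.24 × 12.47 × ln(645/299) = 11.9 J/K.

ΔS = 11.9 J/K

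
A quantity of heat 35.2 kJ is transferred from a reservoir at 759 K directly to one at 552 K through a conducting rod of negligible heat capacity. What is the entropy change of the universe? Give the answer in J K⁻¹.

ΔS_total = 17.4 J/K

ΔS_hot = −Q/T_H = −35200/759 = -46.38 J/K and ΔS_cold = +Q/T_C = 35200/552 = 63.77 J/K.
ΔS_total = -46.38 + 63.77 = 17.4 J/K, positive as the second law requires.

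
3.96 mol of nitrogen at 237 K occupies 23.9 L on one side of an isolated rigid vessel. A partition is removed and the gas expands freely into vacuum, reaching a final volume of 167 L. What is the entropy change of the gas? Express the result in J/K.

No heat is exchanged and no work is done, so the ideal-gas temperature stays constant.
Entropy is a state function; using a reversible isothermal path, ΔS_gas = nR ln(V₂/V₁) = 3.96 × 8.314 × ln(167/23.9) = 64 J/K.

ΔS_gas = 64 J/K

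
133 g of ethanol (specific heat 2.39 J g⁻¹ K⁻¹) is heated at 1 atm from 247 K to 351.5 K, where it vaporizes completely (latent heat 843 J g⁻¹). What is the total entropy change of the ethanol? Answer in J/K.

ΔS = 431 J/K

Warming step: ΔS₁ = m c ln(T_tr/T_i) = 133 × 2.39 × ln(351.5/247) = 112.2 J/K.
Phase change: ΔS₂ = +mL/T_tr = 133 × 843 / 351.5 = 319 J/K.
ΔS_total = (112.2) + (319) = 431 J/K.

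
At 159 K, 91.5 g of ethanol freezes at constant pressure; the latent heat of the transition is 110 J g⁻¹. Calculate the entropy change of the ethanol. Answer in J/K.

Heat released by the substance: Q = −mL = −91.5 × 110 = −10065 J.
At constant T, ΔS = Q_rev/T = −10065 / 159 = -63.3 J/K.

ΔS = -63.3 J/K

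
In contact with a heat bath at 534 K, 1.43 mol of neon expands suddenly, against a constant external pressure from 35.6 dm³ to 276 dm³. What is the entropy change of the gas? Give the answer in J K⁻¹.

ΔS_gas = 24.3 J/K

Entropy is a state function, so ΔS_gas depends only on the end states.
For an isothermal ideal gas ΔS_gas = nR ln(V₂/V₁) = 1.43 × 8.314 × ln(276/35.6) = 24.3 J/K.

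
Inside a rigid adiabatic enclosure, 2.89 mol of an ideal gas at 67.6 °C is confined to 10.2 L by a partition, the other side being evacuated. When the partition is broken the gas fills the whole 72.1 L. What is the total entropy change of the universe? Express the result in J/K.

No heat is exchanged and no work is done, so the ideal-gas temperature stays constant.
Entropy is a state function; using a reversible isothermal path, ΔS_gas = nR ln(V₂/V₁) = 2.89 × 8.314 × ln(72.1/10.2) = 47 J/K.
The insulated surroundings exchange no heat, so ΔS_surr = 0 and ΔS_universe = ΔS_gas.

ΔS_universe = 47 J/K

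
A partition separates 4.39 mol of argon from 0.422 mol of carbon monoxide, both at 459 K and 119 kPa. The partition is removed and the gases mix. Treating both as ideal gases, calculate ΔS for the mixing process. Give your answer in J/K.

ΔS_mix = 11.9 J/K

Mole fractions: x_A = 4.39/4.81 = 0.912, x_B = 0.0877.
ΔS_mix = −R(n_A ln x_A + n_B ln x_B) = −8.314 × (4.39 ln 0.912 + 0.422 ln 0.0877) = 11.9 J/K.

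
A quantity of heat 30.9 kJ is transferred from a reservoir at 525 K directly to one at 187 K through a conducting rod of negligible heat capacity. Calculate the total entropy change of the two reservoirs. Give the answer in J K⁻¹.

ΔS_hot = −Q/T_H = −30900/525 = -58.86 J/K and ΔS_cold = +Q/T_C = 30900/187 = 165.2 J/K.
ΔS_total = -58.86 + 165.2 = 106 J/K, positive as the second law requires.

ΔS_total = 106 J/K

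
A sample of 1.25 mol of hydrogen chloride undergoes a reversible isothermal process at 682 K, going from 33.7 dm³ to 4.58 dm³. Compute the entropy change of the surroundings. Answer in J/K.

For an isothermal ideal gas ΔS_gas = nR ln(V₂/V₁) = 1.25 × 8.314 × ln(4.58/33.7) = -20.7 J/K.
The process is reversible, so ΔS_surr = −ΔS_gas = 20.7 J/K and ΔS_universe = 0.

ΔS_surr = 20.7 J/K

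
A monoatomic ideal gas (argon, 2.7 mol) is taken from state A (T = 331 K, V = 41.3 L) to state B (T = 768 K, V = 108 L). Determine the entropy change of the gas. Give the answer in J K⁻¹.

ΔS = 49.9 J/K

Entropy is a state function: ΔS = nC_V ln(T₂/T₁) + nR ln(V₂/V₁), with C_V = 3R/2 = 12.47 J mol⁻¹ K⁻¹ for a monoatomic ideal gas.
ΔS = 2.7 × [12.47 × ln(768/331) + 8.314 × ln(108/41.3)] = 49.9 J/K.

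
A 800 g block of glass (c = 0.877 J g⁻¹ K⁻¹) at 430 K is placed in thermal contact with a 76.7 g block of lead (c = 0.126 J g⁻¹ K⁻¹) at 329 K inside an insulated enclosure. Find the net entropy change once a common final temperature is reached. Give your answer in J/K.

ΔS_total = 0.314 J/K

Energy balance: T_f = (m₁c₁T₁ + m₂c₂T₂)/(m₁c₁ + m₂c₂) = 428.63 K.
ΔS₁ = m₁c₁ ln(T_f/T₁) = 701.6 × ln(428.63/430) = -2.2427 J/K.
ΔS₂ = m₂c₂ ln(T_f/T₂) = 9.6642 × ln(428.63/329) = 2.5565 J/K.
ΔS_total = -2.2427 + 2.5565 = 0.314 J/K.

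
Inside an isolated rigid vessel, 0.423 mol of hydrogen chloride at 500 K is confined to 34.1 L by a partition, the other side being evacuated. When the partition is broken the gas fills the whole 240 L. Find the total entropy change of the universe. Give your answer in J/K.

ΔS_universe = 6.86 J/K

No heat is exchanged and no work is done, so the ideal-gas temperature stays constant.
Entropy is a state function; using a reversible isothermal path, ΔS_gas = nR ln(V₂/V₁) = 0.423 × 8.314 × ln(240/34.1) = 6.86 J/K.
The insulated surroundings exchange no heat, so ΔS_surr = 0 and ΔS_universe = ΔS_gas.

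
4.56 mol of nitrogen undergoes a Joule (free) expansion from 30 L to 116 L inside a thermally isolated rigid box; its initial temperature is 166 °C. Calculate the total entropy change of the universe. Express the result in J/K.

For an ideal gas in free expansion Q = 0 and W = 0, so T is unchanged.
Entropy is a state function; using a reversible isothermal path, ΔS_gas = nR ln(V₂/V₁) = 4.56 × 8.314 × ln(116/30) = 51.3 J/K.
The insulated surroundings exchange no heat, so ΔS_surr = 0 and ΔS_universe = ΔS_gas.

ΔS_universe = 51.3 J/K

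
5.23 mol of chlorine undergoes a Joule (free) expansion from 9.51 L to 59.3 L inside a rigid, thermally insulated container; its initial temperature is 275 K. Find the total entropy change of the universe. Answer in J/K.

For an ideal gas in free expansion Q = 0 and W = 0, so T is unchanged.
Entropy is a state function; using a reversible isothermal path, ΔS_gas = nR ln(V₂/V₁) = 5.23 × 8.314 × ln(59.3/9.51) = 79.6 J/K.
The insulated surroundings exchange no heat, so ΔS_surr = 0 and ΔS_universe = ΔS_gas.

ΔS_universe = 79.6 J/K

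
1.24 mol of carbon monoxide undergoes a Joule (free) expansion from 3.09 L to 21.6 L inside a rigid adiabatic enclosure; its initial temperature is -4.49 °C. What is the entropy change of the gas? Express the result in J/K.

ΔS_gas = 20 J/K

No heat is exchanged and no work is done, so the ideal-gas temperature stays constant.
Entropy is a state function; using a reversible isothermal path, ΔS_gas = nR ln(V₂/V₁) = 1.24 × 8.314 × ln(21.6/3.09) = 20 J/K.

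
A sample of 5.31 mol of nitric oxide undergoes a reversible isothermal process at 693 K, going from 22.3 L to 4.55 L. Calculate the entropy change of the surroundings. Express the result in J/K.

For an isothermal ideal gas ΔS_gas = nR ln(V₂/V₁) = 5.31 × 8.314 × ln(4.55/22.3) = -70.2 J/K.
The process is reversible, so ΔS_surr = −ΔS_gas = 70.2 J/K and ΔS_universe = 0.

ΔS_surr = 70.2 J/K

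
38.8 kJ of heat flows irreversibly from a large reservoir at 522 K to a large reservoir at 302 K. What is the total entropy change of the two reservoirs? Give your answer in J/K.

ΔS_total = 54.1 J/K

ΔS_hot = −Q/T_H = −38800/522 = -74.33 J/K and ΔS_cold = +Q/T_C = 38800/302 = 128.48 J/K.
ΔS_total = -74.33 + 128.48 = 54.1 J/K, positive as the second law requires.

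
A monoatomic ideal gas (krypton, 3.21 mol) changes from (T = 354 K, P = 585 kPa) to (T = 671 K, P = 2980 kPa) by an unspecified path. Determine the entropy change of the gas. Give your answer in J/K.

ΔS = -0.784 J/K

ΔS = nC_p ln(T₂/T₁) − nR ln(P₂/P₁), with C_p = 5R/2 = 20.79 J mol⁻¹ K⁻¹ for a monoatomic ideal gas.
ΔS = 3.21 × [20.79 × ln(671/354) − 8.314 × ln(2980/585)] = -0.784 J/K.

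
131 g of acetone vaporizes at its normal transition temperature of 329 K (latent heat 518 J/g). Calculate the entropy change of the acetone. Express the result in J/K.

Heat absorbed by the substance: Q = mL = 131 × 518 = 67858 J.
At constant T, ΔS = Q_rev/T = 67858 / 329 = 206 J/K.

ΔS = 206 J/K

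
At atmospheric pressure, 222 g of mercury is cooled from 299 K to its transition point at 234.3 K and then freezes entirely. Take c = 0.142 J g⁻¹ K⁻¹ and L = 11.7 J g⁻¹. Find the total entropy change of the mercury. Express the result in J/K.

Cooling step: ΔS₁ = m c ln(T_tr/T_i) = 222 × 0.142 × ln(234.3/299) = -7.687 J/K.
Phase change: ΔS₂ = −mL/T_tr = −222 × 11.7 / 234.3 = -11.09 J/K.
ΔS_total = (-7.687) + (-11.09) = -18.8 J/K.

ΔS = -18.8 J/K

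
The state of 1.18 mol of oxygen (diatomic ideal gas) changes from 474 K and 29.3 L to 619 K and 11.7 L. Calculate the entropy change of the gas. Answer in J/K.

Entropy is a state function: ΔS = nC_V ln(T₂/T₁) + nR ln(V₂/V₁), with C_V = 5R/2 = 20.79 J mol⁻¹ K⁻¹ for a diatomic ideal gas.
ΔS = 1.18 × [20.79 × ln(619/474) + 8.314 × ln(11.7/29.3)] = -2.46 J/K.

ΔS = -2.46 J/K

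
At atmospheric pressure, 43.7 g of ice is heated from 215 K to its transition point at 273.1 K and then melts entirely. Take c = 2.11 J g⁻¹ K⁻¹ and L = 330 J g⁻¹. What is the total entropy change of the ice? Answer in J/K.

Warming step: ΔS₁ = m c ln(T_tr/T_i) = 43.7 × 2.11 × ln(273.1/215) = 22.06 J/K.
Phase change: ΔS₂ = +mL/T_tr = 43.7 × 330 / 273.1 = 52.8 J/K.
ΔS_total = (22.06) + (52.8) = 74.9 J/K.

ΔS = 74.9 J/K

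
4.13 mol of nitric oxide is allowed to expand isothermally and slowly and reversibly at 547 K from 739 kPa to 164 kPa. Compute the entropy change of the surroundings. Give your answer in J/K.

For an isothermal ideal gas ΔS_gas = nR ln(P₁/P₂) = 4.13 × 8.314 × ln(739/164) = 51.7 J/K.
The process is reversible, so ΔS_surr = −ΔS_gas = -51.7 J/K and ΔS_universe = 0.

ΔS_surr = -51.7 J/K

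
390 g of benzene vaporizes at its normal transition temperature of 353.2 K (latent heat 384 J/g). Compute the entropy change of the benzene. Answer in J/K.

Heat absorbed by the substance: Q = mL = 390 × 384 = 149760 J.
At constant T, ΔS = Q_rev/T = 149760 / 353.2 = 424 J/K.

ΔS = 424 J/K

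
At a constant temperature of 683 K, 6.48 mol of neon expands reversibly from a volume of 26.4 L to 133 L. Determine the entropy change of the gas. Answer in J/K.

For an isothermal ideal gas ΔS_gas = nR ln(V₂/V₁) = 6.48 × 8.314 × ln(133/26.4) = 87.1 J/K.

ΔS_gas = 87.1 J/K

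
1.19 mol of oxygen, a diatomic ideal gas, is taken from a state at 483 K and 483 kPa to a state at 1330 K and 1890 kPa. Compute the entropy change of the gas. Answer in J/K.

ΔS = 21.6 J/K

ΔS = nC_p ln(T₂/T₁) − nR ln(P₂/P₁), with C_p = 7R/2 = 29.1 J mol⁻¹ K⁻¹ for a diatomic ideal gas.
ΔS = 1.19 × [29.1 × ln(1330/483) − 8.314 × ln(1890/483)] = 21.6 J/K.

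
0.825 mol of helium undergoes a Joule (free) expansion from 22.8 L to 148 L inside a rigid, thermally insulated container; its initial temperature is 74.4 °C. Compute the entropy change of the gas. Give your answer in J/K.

ΔS_gas = 12.8 J/K

For an ideal gas in free expansion Q = 0 and W = 0, so T is unchanged.
Entropy is a state function; using a reversible isothermal path, ΔS_gas = nR ln(V₂/V₁) = 0.825 × 8.314 × ln(148/22.8) = 12.8 J/K.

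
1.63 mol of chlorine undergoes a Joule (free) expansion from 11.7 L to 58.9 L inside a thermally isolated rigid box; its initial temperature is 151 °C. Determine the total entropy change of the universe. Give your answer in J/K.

For an ideal gas in free expansion Q = 0 and W = 0, so T is unchanged.
Entropy is a state function; using a reversible isothermal path, ΔS_gas = nR ln(V₂/V₁) = 1.63 × 8.314 × ln(58.9/11.7) = 21.9 J/K.
The insulated surroundings exchange no heat, so ΔS_surr = 0 and ΔS_universe = ΔS_gas.

ΔS_universe = 21.9 J/K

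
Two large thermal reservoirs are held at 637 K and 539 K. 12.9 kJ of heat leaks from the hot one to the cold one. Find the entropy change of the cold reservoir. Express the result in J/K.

The cold reservoir gains heat Q, so ΔS_cold = +Q/T_C = 12900/539 = 23.9 J/K.

ΔS_cold = 23.9 J/K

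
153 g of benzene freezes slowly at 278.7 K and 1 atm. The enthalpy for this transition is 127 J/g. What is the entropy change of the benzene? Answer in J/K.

ΔS = -69.7 J/K

Heat released by the substance: Q = −mL = −153 × 127 = −19431 J.
At constant T, ΔS = Q_rev/T = −19431 / 278.7 = -69.7 J/K.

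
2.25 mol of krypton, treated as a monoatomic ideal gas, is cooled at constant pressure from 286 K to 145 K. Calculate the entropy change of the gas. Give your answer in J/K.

ΔS = -31.8 J/K

At constant pressure, ΔS = nC_p ln(T₂/T₁) with C_p = 5R/2 = 20.79 J mol⁻¹ K⁻¹.
ΔS = 2.25 × 20.79 × ln(145/286) = -31.8 J/K.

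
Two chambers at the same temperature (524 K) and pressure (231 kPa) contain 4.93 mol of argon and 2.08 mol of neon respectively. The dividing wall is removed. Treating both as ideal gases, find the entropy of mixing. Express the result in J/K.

ΔS_mix = 35.4 J/K

Mole fractions: x_A = 4.93/7.01 = 0.703, x_B = 0.297.
ΔS_mix = −R(n_A ln x_A + n_B ln x_B) = −8.314 × (4.93 ln 0.703 + 2.08 ln 0.297) = 35.4 J/K.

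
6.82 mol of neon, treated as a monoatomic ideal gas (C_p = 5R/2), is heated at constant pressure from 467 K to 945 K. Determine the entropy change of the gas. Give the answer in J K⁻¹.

ΔS = 99.9 J/K

At constant pressure, ΔS = nC_p ln(T₂/T₁) with C_p = 5R/2 = 20.79 J mol⁻¹ K⁻¹.
ΔS = 6.82 × 20.79 × ln(945/467) = 99.9 J/K.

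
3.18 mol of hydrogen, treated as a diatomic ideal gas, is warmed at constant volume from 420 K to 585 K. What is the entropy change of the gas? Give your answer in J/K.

ΔS = 21.9 J/K

At constant volume, ΔS = nC_V ln(T₂/T₁) with C_V = 5R/2 = 20.79 J mol⁻¹ K⁻¹.
ΔS = 3.18 × 20.79 × ln(585/420) = 21.9 J/K.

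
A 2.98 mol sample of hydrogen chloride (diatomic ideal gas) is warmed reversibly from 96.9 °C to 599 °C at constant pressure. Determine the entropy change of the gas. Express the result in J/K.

ΔS = 74.3 J/K

In kelvin: T₁ = 370.05 K, T₂ = 872.15 K. At constant pressure, ΔS = nC_p ln(T₂/T₁) with C_p = 7R/2 = 29.1 J mol⁻¹ K⁻¹.
ΔS = 2.98 × 29.1 × ln(872.15/370.05) = 74.3 J/K.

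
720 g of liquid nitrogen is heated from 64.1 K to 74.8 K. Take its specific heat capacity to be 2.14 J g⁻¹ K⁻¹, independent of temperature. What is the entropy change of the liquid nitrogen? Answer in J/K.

ΔS = 238 J/K

ΔS = ∫dQ_rev/T = m c ln(T₂/T₁) = 720 × 2.14 × ln(74.8/64.1) = 238 J/K.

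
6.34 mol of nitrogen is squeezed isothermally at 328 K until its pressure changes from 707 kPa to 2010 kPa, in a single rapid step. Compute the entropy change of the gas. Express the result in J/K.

Entropy is a state function, so ΔS_gas depends only on the end states.
For an isothermal ideal gas ΔS_gas = nR ln(P₁/P₂) = 6.34 × 8.314 × ln(707/2010) = -55.1 J/K.

ΔS_gas = -55.1 J/K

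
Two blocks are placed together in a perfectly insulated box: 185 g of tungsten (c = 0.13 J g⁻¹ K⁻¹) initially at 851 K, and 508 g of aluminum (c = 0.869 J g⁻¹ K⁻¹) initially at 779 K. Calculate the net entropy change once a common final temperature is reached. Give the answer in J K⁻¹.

Energy balance: T_f = (m₁c₁T₁ + m₂c₂T₂)/(m₁c₁ + m₂c₂) = 782.72 K.
ΔS₁ = m₁c₁ ln(T_f/T₁) = 24.05 × ln(782.72/851) = -2.0115 J/K.
ΔS₂ = m₂c₂ ln(T_f/T₂) = 441.452 × ln(782.72/779) = 2.103 J/K.
ΔS_total = -2.0115 + 2.103 = 0.0915 J/K.

ΔS_total = 0.0915 J/K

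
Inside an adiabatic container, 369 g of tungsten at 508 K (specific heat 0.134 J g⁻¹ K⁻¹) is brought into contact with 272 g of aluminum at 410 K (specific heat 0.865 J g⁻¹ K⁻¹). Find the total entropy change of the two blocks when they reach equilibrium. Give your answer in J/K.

ΔS_total = 0.983 J/K

Energy balance: T_f = (m₁c₁T₁ + m₂c₂T₂)/(m₁c₁ + m₂c₂) = 427.02 K.
ΔS₁ = m₁c₁ ln(T_f/T₁) = 49.446 × ln(427.02/508) = -8.586 J/K.
ΔS₂ = m₂c₂ ln(T_f/T₂) = 235.28 × ln(427.02/410) = 9.569 J/K.
ΔS_total = -8.586 + 9.569 = 0.983 J/K.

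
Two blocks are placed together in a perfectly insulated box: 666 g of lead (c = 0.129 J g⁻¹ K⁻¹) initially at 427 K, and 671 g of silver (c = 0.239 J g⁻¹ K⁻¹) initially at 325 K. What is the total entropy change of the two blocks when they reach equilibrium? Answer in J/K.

Energy balance: T_f = (m₁c₁T₁ + m₂c₂T₂)/(m₁c₁ + m₂c₂) = 360.58 K.
ΔS₁ = m₁c₁ ln(T_f/T₁) = 85.914 × ln(360.58/427) = -14.525 J/K.
ΔS₂ = m₂c₂ ln(T_f/T₂) = 160.369 × ln(360.58/325) = 16.661 J/K.
ΔS_total = -14.525 + 16.661 = 2.14 J/K.

ΔS_total = 2.14 J/K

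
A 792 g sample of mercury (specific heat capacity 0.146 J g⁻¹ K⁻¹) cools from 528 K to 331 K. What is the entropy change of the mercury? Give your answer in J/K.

ΔS = -54 J/K

ΔS = ∫dQ_rev/T = m c ln(T₂/T₁) = 792 × 0.146 × ln(331/528) = -54 J/K.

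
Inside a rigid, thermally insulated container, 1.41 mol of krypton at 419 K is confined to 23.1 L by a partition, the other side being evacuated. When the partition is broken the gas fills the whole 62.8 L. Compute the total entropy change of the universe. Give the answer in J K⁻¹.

For an ideal gas in free expansion Q = 0 and W = 0, so T is unchanged.
Entropy is a state function; using a reversible isothermal path, ΔS_gas = nR ln(V₂/V₁) = 1.41 × 8.314 × ln(62.8/23.1) = 11.7 J/K.
The insulated surroundings exchange no heat, so ΔS_surr = 0 and ΔS_universe = ΔS_gas.

ΔS_universe = 11.7 J/K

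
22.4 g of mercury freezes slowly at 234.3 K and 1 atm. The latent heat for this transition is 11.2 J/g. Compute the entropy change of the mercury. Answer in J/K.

ΔS = -1.07 J/K

Heat released by the substance: Q = −mL = −22.4 × 11.2 = −250.88 J.
At constant T, ΔS = Q_rev/T = −250.88 / 234.3 = -1.07 J/K.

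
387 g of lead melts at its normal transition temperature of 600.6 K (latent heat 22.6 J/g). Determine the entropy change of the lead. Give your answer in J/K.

ΔS = 14.6 J/K

Heat absorbed by the substance: Q = mL = 387 × 22.6 = 8746.2 J.
At constant T, ΔS = Q_rev/T = 8746.2 / 600.6 = 14.6 J/K.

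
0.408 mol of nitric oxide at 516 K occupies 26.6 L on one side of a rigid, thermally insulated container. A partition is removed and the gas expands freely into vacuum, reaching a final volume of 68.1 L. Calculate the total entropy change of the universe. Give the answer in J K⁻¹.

No heat is exchanged and no work is done, so the ideal-gas temperature stays constant.
Entropy is a state function; using a reversible isothermal path, ΔS_gas = nR ln(V₂/V₁) = 0.408 × 8.314 × ln(68.1/26.6) = 3.19 J/K.
The insulated surroundings exchange no heat, so ΔS_surr = 0 and ΔS_universe = ΔS_gas.

ΔS_universe = 3.19 J/K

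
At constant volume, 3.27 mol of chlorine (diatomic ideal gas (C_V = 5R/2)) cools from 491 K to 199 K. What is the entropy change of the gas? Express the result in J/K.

At constant volume, ΔS = nC_V ln(T₂/T₁) with C_V = 5R/2 = 20.79 J mol⁻¹ K⁻¹.
ΔS = 3.27 × 20.79 × ln(199/491) = -61.4 J/K.

ΔS = -61.4 J/K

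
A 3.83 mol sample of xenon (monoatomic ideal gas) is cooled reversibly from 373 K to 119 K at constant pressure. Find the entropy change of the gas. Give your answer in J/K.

ΔS = -90.9 J/K

At constant pressure, ΔS = nC_p ln(T₂/T₁) with C_p = 5R/2 = 20.79 J mol⁻¹ K⁻¹.
ΔS = 3.83 × 20.79 × ln(119/373) = -90.9 J/K.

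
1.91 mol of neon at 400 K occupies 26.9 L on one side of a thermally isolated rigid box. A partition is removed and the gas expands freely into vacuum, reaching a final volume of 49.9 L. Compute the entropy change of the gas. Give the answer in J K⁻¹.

For an ideal gas in free expansion Q = 0 and W = 0, so T is unchanged.
Entropy is a state function; using a reversible isothermal path, ΔS_gas = nR ln(V₂/V₁) = 1.91 × 8.314 × ln(49.9/26.9) = 9.81 J/K.

ΔS_gas = 9.81 J/K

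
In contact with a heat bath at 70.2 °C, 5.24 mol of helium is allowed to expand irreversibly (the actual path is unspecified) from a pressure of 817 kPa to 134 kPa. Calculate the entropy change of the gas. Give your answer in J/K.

ΔS_gas = 78.8 J/K

Entropy is a state function, so ΔS_gas depends only on the end states.
For an isothermal ideal gas ΔS_gas = nR ln(P₁/P₂) = 5.24 × 8.314 × ln(817/134) = 78.8 J/K.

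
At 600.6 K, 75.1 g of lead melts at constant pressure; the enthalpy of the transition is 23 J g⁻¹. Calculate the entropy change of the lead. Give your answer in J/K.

Heat absorbed by the substance: Q = mL = 75.1 × 23 = 1727.3 J.
At constant T, ΔS = Q_rev/T = 1727.3 / 600.6 = 2.88 J/K.

ΔS = 2.88 J/K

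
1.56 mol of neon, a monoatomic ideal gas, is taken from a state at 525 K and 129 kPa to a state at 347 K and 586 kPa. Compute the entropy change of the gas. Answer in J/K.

ΔS = nC_p ln(T₂/T₁) − nR ln(P₂/P₁), with C_p = 5R/2 = 20.79 J mol⁻¹ K⁻¹ for a monoatomic ideal gas.
ΔS = 1.56 × [20.79 × ln(347/525) − 8.314 × ln(586/129)] = -33.1 J/K.

ΔS = -33.1 J/K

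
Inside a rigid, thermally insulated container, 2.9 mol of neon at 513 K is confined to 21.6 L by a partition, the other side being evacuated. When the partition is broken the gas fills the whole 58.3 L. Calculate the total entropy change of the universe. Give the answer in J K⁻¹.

ΔS_universe = 23.9 J/K

No heat is exchanged and no work is done, so the ideal-gas temperature stays constant.
Entropy is a state function; using a reversible isothermal path, ΔS_gas = nR ln(V₂/V₁) = 2.9 × 8.314 × ln(58.3/21.6) = 23.9 J/K.
The insulated surroundings exchange no heat, so ΔS_surr = 0 and ΔS_universe = ΔS_gas.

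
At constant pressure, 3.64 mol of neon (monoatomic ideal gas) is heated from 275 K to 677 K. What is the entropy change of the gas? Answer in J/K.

ΔS = 68.2 J/K

At constant pressure, ΔS = nC_p ln(T₂/T₁) with C_p = 5R/2 = 20.79 J mol⁻¹ K⁻¹.
ΔS = 3.64 × 20.79 × ln(677/275) = 68.2 J/K.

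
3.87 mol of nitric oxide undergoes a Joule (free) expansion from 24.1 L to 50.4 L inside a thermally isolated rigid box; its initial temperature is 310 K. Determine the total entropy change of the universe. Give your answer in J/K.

ΔS_universe = 23.7 J/K

For an ideal gas in free expansion Q = 0 and W = 0, so T is unchanged.
Entropy is a state function; using a reversible isothermal path, ΔS_gas = nR ln(V₂/V₁) = 3.87 × 8.314 × ln(50.4/24.1) = 23.7 J/K.
The insulated surroundings exchange no heat, so ΔS_surr = 0 and ΔS_universe = ΔS_gas.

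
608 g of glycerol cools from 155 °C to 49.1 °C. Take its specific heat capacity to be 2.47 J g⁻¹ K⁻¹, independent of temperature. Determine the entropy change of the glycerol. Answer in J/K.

ΔS = -427 J/K

In kelvin: T₁ = 428.15 K, T₂ = 322.25 K. ΔS = ∫dQ_rev/T = m c ln(T₂/T₁) = 608 × 2.47 × ln(322.25/428.15) = -427 J/K.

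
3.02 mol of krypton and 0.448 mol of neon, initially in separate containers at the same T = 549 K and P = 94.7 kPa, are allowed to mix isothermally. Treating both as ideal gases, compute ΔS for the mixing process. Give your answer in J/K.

ΔS_mix = 11.1 J/K

Mole fractions: x_A = 3.02/3.47 = 0.871, x_B = 0.129.
ΔS_mix = −R(n_A ln x_A + n_B ln x_B) = −8.314 × (3.02 ln 0.871 + 0.448 ln 0.129) = 11.1 J/K.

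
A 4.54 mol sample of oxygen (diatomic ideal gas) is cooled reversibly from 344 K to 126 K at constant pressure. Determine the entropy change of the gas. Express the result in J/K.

At constant pressure, ΔS = nC_p ln(T₂/T₁) with C_p = 7R/2 = 29.1 J mol⁻¹ K⁻¹.
ΔS = 4.54 × 29.1 × ln(126/344) = -133 J/K.

ΔS = -133 J/K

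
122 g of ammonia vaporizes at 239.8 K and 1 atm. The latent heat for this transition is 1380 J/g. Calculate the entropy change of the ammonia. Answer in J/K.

ΔS = 702 J/K

Heat absorbed by the substance: Q = mL = 122 × 1380 = 168360 J.
At constant T, ΔS = Q_rev/T = 168360 / 239.8 = 702 J/K.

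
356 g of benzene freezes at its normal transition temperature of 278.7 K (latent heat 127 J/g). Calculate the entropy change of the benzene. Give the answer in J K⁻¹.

Heat released by the substance: Q = −mL = −356 × 127 = −45212 J.
At constant T, ΔS = Q_rev/T = −45212 / 278.7 = -162 J/K.

ΔS = -162 J/K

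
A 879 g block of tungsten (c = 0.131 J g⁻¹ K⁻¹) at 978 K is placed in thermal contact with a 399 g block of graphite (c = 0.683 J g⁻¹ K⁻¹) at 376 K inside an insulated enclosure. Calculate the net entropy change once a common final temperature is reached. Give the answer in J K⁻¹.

Energy balance: T_f = (m₁c₁T₁ + m₂c₂T₂)/(m₁c₁ + m₂c₂) = 554.81 K.
ΔS₁ = m₁c₁ ln(T_f/T₁) = 115.149 × ln(554.81/978) = -65.28 J/K.
ΔS₂ = m₂c₂ ln(T_f/T₂) = 272.517 × ln(554.81/376) = 106 J/K.
ΔS_total = -65.28 + 106 = 40.7 J/K.

ΔS_total = 40.7 J/K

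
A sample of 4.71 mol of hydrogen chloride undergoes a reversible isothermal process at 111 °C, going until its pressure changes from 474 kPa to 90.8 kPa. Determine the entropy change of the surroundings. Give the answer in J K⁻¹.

For an isothermal ideal gas ΔS_gas = nR ln(P₁/P₂) = 4.71 × 8.314 × ln(474/90.8) = 64.7 J/K.
The process is reversible, so ΔS_surr = −ΔS_gas = -64.7 J/K and ΔS_universe = 0.

ΔS_surr = -64.7 J/K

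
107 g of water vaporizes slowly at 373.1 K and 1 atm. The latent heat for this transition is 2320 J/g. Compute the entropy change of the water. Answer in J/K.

Heat absorbed by the substance: Q = mL = 107 × 2320 = 248240 J.
At constant T, ΔS = Q_rev/T = 248240 / 373.1 = 665 J/K.

ΔS = 665 J/K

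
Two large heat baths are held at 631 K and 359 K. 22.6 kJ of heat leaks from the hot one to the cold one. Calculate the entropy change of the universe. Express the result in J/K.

ΔS_hot = −Q/T_H = −22600/631 = -35.82 J/K and ΔS_cold = +Q/T_C = 22600/359 = 62.95 J/K.
ΔS_total = -35.82 + 62.95 = 27.1 J/K, positive as the second law requires.

ΔS_total = 27.1 J/K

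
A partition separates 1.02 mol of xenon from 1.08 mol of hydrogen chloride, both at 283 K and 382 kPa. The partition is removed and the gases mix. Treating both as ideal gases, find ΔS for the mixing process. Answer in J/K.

ΔS_mix = 12.1 J/K

Mole fractions: x_A = 1.02/2.1 = 0.486, x_B = 0.514.
ΔS_mix = −R(n_A ln x_A + n_B ln x_B) = −8.314 × (1.02 ln 0.486 + 1.08 ln 0.514) = 12.1 J/K.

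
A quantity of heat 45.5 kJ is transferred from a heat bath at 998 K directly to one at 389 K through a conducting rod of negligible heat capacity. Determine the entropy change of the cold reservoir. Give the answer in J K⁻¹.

The cold reservoir gains heat Q, so ΔS_cold = +Q/T_C = 45500/389 = 117 J/K.

ΔS_cold = 117 J/K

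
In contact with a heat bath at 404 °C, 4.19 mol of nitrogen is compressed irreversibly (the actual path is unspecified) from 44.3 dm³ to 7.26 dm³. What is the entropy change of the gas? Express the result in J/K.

ΔS_gas = -63 J/K

Entropy is a state function, so ΔS_gas depends only on the end states.
For an isothermal ideal gas ΔS_gas = nR ln(V₂/V₁) = 4.19 × 8.314 × ln(7.26/44.3) = -63 J/K.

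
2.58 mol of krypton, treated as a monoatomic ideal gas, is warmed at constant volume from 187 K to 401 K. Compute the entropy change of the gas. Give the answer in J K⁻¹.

ΔS = 24.5 J/K

At constant volume, ΔS = nC_V ln(T₂/T₁) with C_V = 3R/2 = 12.47 J mol⁻¹ K⁻¹.
ΔS = 2.58 × 12.47 × ln(401/187) = 24.5 J/K.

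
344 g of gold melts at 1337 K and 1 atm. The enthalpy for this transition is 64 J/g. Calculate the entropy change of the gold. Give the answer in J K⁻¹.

ΔS = 16.5 J/K

Heat absorbed by the substance: Q = mL = 344 × 64 = 22016 J.
At constant T, ΔS = Q_rev/T = 22016 / 1337 = 16.5 J/K.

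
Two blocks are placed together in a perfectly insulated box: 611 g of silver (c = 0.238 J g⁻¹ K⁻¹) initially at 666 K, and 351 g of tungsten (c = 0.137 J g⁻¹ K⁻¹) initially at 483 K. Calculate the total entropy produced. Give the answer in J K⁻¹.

Energy balance: T_f = (m₁c₁T₁ + m₂c₂T₂)/(m₁c₁ + m₂c₂) = 620.52 K.
ΔS₁ = m₁c₁ ln(T_f/T₁) = 145.418 × ln(620.52/666) = -10.285 J/K.
ΔS₂ = m₂c₂ ln(T_f/T₂) = 48.087 × ln(620.52/483) = 12.048 J/K.
ΔS_total = -10.285 + 12.048 = 1.76 J/K.

ΔS_total = 1.76 J/K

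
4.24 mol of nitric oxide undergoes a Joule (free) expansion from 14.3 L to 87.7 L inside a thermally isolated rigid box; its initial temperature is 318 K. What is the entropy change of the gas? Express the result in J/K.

ΔS_gas = 63.9 J/K

No heat is exchanged and no work is done, so the ideal-gas temperature stays constant.
Entropy is a state function; using a reversible isothermal path, ΔS_gas = nR ln(V₂/V₁) = 4.24 × 8.314 × ln(87.7/14.3) = 63.9 J/K.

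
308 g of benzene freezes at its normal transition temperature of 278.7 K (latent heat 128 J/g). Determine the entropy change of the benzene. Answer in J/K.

ΔS = -141 J/K

Heat released by the substance: Q = −mL = −308 × 128 = −39424 J.
At constant T, ΔS = Q_rev/T = −39424 / 278.7 = -141 J/K.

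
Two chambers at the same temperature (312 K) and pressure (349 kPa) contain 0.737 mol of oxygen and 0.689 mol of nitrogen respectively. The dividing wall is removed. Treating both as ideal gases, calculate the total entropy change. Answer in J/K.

Mole fractions: x_A = 0.737/1.43 = 0.517, x_B = 0.483.
ΔS_mix = −R(n_A ln x_A + n_B ln x_B) = −8.314 × (0.737 ln 0.517 + 0.689 ln 0.483) = 8.21 J/K.

ΔS_mix = 8.21 J/K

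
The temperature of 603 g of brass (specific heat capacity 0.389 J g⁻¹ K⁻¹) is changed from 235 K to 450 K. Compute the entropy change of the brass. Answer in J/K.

ΔS = ∫dQ_rev/T = m c ln(T₂/T₁) = 603 × 0.389 × ln(450/235) = 152 J/K.

ΔS = 152 J/K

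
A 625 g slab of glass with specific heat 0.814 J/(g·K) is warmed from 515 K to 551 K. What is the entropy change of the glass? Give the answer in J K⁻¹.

ΔS = 34.4 J/K

ΔS = ∫dQ_rev/T = m c ln(T₂/T₁) = 625 × 0.814 × ln(551/515) = 34.4 J/K.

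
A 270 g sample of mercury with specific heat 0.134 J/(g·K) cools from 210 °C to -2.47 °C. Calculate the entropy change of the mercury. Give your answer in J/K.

In kelvin: T₁ = 483.15 K, T₂ = 270.68 K. ΔS = ∫dQ_rev/T = m c ln(T₂/T₁) = 270 × 0.134 × ln(270.68/483.15) = -21 J/K.

ΔS = -21 J/K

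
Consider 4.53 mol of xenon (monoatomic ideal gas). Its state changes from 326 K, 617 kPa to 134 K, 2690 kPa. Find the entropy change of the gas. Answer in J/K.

ΔS = nC_p ln(T₂/T₁) − nR ln(P₂/P₁), with C_p = 5R/2 = 20.79 J mol⁻¹ K⁻¹ for a monoatomic ideal gas.
ΔS = 4.53 × [20.79 × ln(134/326) − 8.314 × ln(2690/617)] = -139 J/K.

ΔS = -139 J/K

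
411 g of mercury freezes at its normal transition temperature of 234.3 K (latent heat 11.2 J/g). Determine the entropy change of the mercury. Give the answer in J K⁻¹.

Heat released by the substance: Q = −mL = −411 × 11.2 = −4603.2 J.
At constant T, ΔS = Q_rev/T = −4603.2 / 234.3 = -19.6 J/K.

ΔS = -19.6 J/K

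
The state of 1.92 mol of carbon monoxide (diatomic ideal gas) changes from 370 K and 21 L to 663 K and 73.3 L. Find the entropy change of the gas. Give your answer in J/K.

Entropy is a state function: ΔS = nC_V ln(T₂/T₁) + nR ln(V₂/V₁), with C_V = 5R/2 = 20.79 J mol⁻¹ K⁻¹ for a diatomic ideal gas.
ΔS = 1.92 × [20.79 × ln(663/370) + 8.314 × ln(73.3/21)] = 43.2 J/K.

ΔS = 43.2 J/K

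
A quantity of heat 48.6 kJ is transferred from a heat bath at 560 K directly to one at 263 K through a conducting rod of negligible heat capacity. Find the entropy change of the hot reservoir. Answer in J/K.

ΔS_hot = -86.8 J/K

The hot reservoir loses heat Q, so ΔS_hot = −Q/T_H = −48600/560 = -86.8 J/K.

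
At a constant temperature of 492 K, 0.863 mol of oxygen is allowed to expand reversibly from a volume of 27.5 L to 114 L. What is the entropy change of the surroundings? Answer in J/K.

For an isothermal ideal gas ΔS_gas = nR ln(V₂/V₁) = 0.863 × 8.314 × ln(114/27.5) = 10.2 J/K.
The process is reversible, so ΔS_surr = −ΔS_gas = -10.2 J/K and ΔS_universe = 0.

ΔS_surr = -10.2 J/K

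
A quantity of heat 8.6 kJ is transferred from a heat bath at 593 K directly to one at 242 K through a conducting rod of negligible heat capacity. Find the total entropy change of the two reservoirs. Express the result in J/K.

ΔS_total = 21 J/K

ΔS_hot = −Q/T_H = −8600/593 = -14.5 J/K and ΔS_cold = +Q/T_C = 8600/242 = 35.54 J/K.
ΔS_total = -14.5 + 35.54 = 21 J/K, positive as the second law requires.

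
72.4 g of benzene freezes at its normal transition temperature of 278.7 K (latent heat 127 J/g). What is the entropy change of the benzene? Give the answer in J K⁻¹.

ΔS = -33 J/K

Heat released by the substance: Q = −mL = −72.4 × 127 = −9194.8 J.
At constant T, ΔS = Q_rev/T = −9194.8 / 278.7 = -33 J/K.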